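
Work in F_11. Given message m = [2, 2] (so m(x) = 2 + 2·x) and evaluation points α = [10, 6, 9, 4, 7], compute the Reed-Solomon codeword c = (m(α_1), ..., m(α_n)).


c = [0, 3, 9, 10, 5]

Message polynomial: m(x) = 2 + 2·x (mod 11).
For each evaluation point α_i, compute m(α_i) mod 11:
  α_1 = 10: Horner steps 2 → 0, so m(10) = 0.
  α_2 = 6: Horner steps 2 → 3, so m(6) = 3.
  α_3 = 9: Horner steps 2 → 9, so m(9) = 9.
  α_4 = 4: Horner steps 2 → 10, so m(4) = 10.
  α_5 = 7: Horner steps 2 → 5, so m(7) = 5.
Codeword c = [0, 3, 9, 10, 5] ∈ F_11^5.


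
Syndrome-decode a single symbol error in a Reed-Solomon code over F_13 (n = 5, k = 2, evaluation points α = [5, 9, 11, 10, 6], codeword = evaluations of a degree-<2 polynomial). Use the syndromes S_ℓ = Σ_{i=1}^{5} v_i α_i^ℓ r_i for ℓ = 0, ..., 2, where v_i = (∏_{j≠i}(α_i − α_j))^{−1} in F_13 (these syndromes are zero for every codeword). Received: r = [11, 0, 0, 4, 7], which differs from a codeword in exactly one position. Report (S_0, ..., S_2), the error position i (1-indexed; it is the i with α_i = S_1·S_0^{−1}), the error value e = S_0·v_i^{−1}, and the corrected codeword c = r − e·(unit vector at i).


S = (4, 10, 12), error at position 2, error magnitude e = 5, c = [11, 8, 0, 4, 7].

Step 1: column multipliers v_i = (∏_{j≠i}(α_i − α_j))^{−1} mod 13.
  i = 1 (α = 5): (5−9)(5−11)(5−10)(5−6) = (−4)·(−6)·(−5)·(−1) = 120 ≡ 3, so v_1 = 3^{−1} = 9 (mod 13).
  i = 2 (α = 9): (9−5)(9−11)(9−10)(9−6) = 4·(−2)·(−1)·3 = 24 ≡ 11, so v_2 = 11^{−1} = 6 (mod 13).
  i = 3 (α = 11): (11−5)(11−9)(11−10)(11−6) = 6·2·1·5 = 60 ≡ 8, so v_3 = 8^{−1} = 5 (mod 13).
  i = 4 (α = 10): (10−5)(10−9)(10−11)(10−6) = 5·1·(−1)·4 = −20 ≡ 6, so v_4 = 6^{−1} = 11 (mod 13).
  i = 5 (α = 6): (6−5)(6−9)(6−11)(6−10) = 1·(−3)·(−5)·(−4) = −60 ≡ 5, so v_5 = 5^{−1} = 8 (mod 13).
  v = [9, 6, 5, 11, 8].
Step 2: syndromes of r = [11, 0, 0, 4, 7] (all sums mod 13).
  S_0 = Σ v_i r_i = 9·11 + 6·0 + 5·0 + 11·4 + 8·7 = 199 ≡ 4.
  S_1 = Σ v_i α_i r_i = 9·5·11 + 6·9·0 + 5·11·0 + 11·10·4 + 8·6·7 = 1271 ≡ 10.
  α_i^2 mod 13 = [12, 3, 4, 9, 10].
  S_2 = Σ v_i α_i^2 r_i = 9·12·11 + 6·3·0 + 5·4·0 + 11·9·4 + 8·10·7 = 2144 ≡ 12.
  S = (4, 10, 12) ≠ 0, so r is not a codeword (an error is present).
Step 3: locate the error. For a single error e at position i, S_ℓ = v_i·e·α_i^ℓ, so α_err = S_1/S_0.
  S_0^{−1} = 4^{−1} = 10 (mod 13), so α_err = 10·10 = 100 ≡ 9 = α_2. Error position i = 2.
  Consistency check: S_2/S_1 = 12·4 = 48 ≡ 9 = α_err ✓ (single-error assumption holds).
Step 4: error magnitude e = S_0/v_2 = S_0·∏_{j≠2}(α_2 − α_j) = 4·11 = 44 ≡ 5 (mod 13).
Step 5: correct position 2: c_2 = r_2 − e = 0 − 5 ≡ 8 (mod 13). Hence c = [11, 8, 0, 4, 7].
  Check: interpolating c through the α_i gives m(x) = 5 + 9·x (degree < 2) with m(α_i) = c_i for every i, so c is indeed a codeword.


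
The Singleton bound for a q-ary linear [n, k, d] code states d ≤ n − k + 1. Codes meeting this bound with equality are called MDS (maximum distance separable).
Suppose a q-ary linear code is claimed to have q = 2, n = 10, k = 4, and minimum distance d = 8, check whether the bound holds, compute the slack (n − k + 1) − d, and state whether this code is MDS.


Singleton RHS = n − k + 1 = 7, slack = -1, bound violated (no such code; not MDS).

Singleton bound: d ≤ n − k + 1.
Here n = 10, k = 4, so n − k + 1 = 7.
Given d = 8, check d ≤ 7: NO.
Slack = (n − k + 1) − d = -1.
The slack is negative: d = 8 exceeds n − k + 1 = 7 by 1, so the Singleton bound is violated and no linear [10, 4, 8]_2 code can exist. In particular it is not MDS (MDS requires d = n − k + 1 exactly).
Description: the claimed parameters are [10, 4, 8]_2; such a code would be impossible (violates the Singleton bound).


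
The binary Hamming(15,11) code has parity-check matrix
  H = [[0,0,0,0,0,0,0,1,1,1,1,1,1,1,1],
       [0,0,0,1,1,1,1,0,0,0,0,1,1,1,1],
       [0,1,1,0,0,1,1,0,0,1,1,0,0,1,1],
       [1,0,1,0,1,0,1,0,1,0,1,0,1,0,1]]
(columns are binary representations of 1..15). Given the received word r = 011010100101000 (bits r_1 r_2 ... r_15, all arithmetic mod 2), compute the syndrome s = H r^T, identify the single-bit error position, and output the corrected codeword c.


s = (0, 1, 0, 1)^T, error position = 5, corrected codeword c = 011000100101000

Compute s = H r^T mod 2 one row at a time:
  s_1 = 0 + 0 + 1 + 0 + 1 + 0 + 0 + 0 = 2 ≡ 0 (mod 2).
  s_2 = 0 + 1 + 0 + 1 + 1 + 0 + 0 + 0 = 3 ≡ 1 (mod 2).
  s_3 = 1 + 1 + 0 + 1 + 1 + 0 + 0 + 0 = 4 ≡ 0 (mod 2).
  s_4 = 0 + 1 + 1 + 1 + 0 + 0 + 0 + 0 = 3 ≡ 1 (mod 2).
s = (0, 1, 0, 1)^T — this equals column 5 of H (binary 0101), so error is at position 5.
Correct: flip bit 5 of r = 011010100101000 to get c = 011000100101000.


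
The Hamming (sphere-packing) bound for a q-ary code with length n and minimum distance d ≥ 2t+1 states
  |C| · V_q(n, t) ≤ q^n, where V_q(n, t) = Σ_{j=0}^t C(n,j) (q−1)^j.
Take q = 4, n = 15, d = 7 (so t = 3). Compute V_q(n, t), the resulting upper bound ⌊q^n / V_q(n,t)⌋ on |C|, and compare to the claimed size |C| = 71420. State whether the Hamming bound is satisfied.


V_q(n, t) = 13276, q^n = 1073741824, Hamming bound = 80878, |C| = 71420 ≤ bound (satisfied).

Step 1: Compute V_q(n, t) = Σ_{j=0}^3 C(n, j) (q−1)^j.
  j = 0: C(15,0)·(3)^0 = 1·1 = 1.
  j = 1: C(15,1)·(3)^1 = 15·3 = 45.
  j = 2: C(15,2)·(3)^2 = 105·9 = 945.
  j = 3: C(15,3)·(3)^3 = 455·27 = 12285.
  V_q(n, t) = 1 + 45 + 945 + 12285 = 13276.
Step 2: q^n = 4^15 = 1073741824.
Step 3: Hamming bound ⌊q^n / V_q(n,t)⌋ = ⌊1073741824/13276⌋ = 80878.
Step 4: Compare |C| = 71420 to 80878: satisfied.
The claimed |C| lies below the Hamming bound.


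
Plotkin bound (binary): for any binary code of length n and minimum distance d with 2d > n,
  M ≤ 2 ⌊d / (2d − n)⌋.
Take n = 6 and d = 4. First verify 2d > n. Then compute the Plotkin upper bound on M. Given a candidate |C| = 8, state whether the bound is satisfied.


Plotkin bound M ≤ 4; given |C| = 8 > bound (violated).

Check applicability: 2d = 8, n = 6.
2d − n = 2 > 0, so Plotkin applies.
Compute d/(2d−n) = 4/2 ≈ 2.0000.
⌊d/(2d−n)⌋ = 2.
Plotkin bound: M ≤ 2·2 = 4.
Given |C| = 8, check: VIOLATED.
This |C| is above the Plotkin bound, so no binary code with n = 6, d = 4 and 8 codewords exists.


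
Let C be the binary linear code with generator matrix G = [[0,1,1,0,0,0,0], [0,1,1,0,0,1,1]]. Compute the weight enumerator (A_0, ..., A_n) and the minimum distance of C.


Weight distribution: A_0 = 1, A_2 = 2, A_4 = 1. Minimum distance d = 2.

Enumerate all 2^2 = 4 messages m ∈ F_2^2.
For each, compute codeword c = mG in F_2^7, then tally its weight.
  m = 00 → c = 0000000, weight = 0.
  m = 10 → c = 0110000, weight = 2.
  m = 01 → c = 0110011, weight = 4.
  m = 11 → c = 0000011, weight = 2.
Tally weights:
  weight 0: 1 codewords.
  weight 2: 2 codewords.
  weight 4: 1 codewords.
Minimum distance d = smallest w > 0 with A_w > 0 = 2.
Sanity: Σ A_w = 4 = 2^2 = 4 ✓.


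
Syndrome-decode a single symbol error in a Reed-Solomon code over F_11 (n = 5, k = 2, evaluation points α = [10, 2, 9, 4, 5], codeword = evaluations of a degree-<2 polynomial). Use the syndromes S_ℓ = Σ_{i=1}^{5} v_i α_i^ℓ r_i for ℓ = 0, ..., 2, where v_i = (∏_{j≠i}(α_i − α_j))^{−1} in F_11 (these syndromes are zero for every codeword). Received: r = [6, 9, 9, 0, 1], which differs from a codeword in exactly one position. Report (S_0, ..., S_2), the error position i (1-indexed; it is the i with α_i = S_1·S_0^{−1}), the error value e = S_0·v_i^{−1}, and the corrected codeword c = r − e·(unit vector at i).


S = (5, 1, 9), error at position 3, error magnitude e = 4, c = [6, 9, 5, 0, 1].

Step 1: column multipliers v_i = (∏_{j≠i}(α_i − α_j))^{−1} mod 11.
  i = 1 (α = 10): (10−2)(10−9)(10−4)(10−5) = 8·1·6·5 = 240 ≡ 9, so v_1 = 9^{−1} = 5 (mod 11).
  i = 2 (α = 2): (2−10)(2−9)(2−4)(2−5) = (−8)·(−7)·(−2)·(−3) = 336 ≡ 6, so v_2 = 6^{−1} = 2 (mod 11).
  i = 3 (α = 9): (9−10)(9−2)(9−4)(9−5) = (−1)·7·5·4 = −140 ≡ 3, so v_3 = 3^{−1} = 4 (mod 11).
  i = 4 (α = 4): (4−10)(4−2)(4−9)(4−5) = (−6)·2·(−5)·(−1) = −60 ≡ 6, so v_4 = 6^{−1} = 2 (mod 11).
  i = 5 (α = 5): (5−10)(5−2)(5−9)(5−4) = (−5)·3·(−4)·1 = 60 ≡ 5, so v_5 = 5^{−1} = 9 (mod 11).
  v = [5, 2, 4, 2, 9].
Step 2: syndromes of r = [6, 9, 9, 0, 1] (all sums mod 11).
  S_0 = Σ v_i r_i = 5·6 + 2·9 + 4·9 + 2·0 + 9·1 = 93 ≡ 5.
  S_1 = Σ v_i α_i r_i = 5·10·6 + 2·2·9 + 4·9·9 + 2·4·0 + 9·5·1 = 705 ≡ 1.
  α_i^2 mod 11 = [1, 4, 4, 5, 3].
  S_2 = Σ v_i α_i^2 r_i = 5·1·6 + 2·4·9 + 4·4·9 + 2·5·0 + 9·3·1 = 273 ≡ 9.
  S = (5, 1, 9) ≠ 0, so r is not a codeword (an error is present).
Step 3: locate the error. For a single error e at position i, S_ℓ = v_i·e·α_i^ℓ, so α_err = S_1/S_0.
  S_0^{−1} = 5^{−1} = 9 (mod 11), so α_err = 1·9 = 9 ≡ 9 = α_3. Error position i = 3.
  Consistency check: S_2/S_1 = 9·1 = 9 ≡ 9 = α_err ✓ (single-error assumption holds).
Step 4: error magnitude e = S_0/v_3 = S_0·∏_{j≠3}(α_3 − α_j) = 5·3 = 15 ≡ 4 (mod 11).
Step 5: correct position 3: c_3 = r_3 − e = 9 − 4 ≡ 5 (mod 11). Hence c = [6, 9, 5, 0, 1].
  Check: interpolating c through the α_i gives m(x) = 7 + 1·x (degree < 2) with m(α_i) = c_i for every i, so c is indeed a codeword.


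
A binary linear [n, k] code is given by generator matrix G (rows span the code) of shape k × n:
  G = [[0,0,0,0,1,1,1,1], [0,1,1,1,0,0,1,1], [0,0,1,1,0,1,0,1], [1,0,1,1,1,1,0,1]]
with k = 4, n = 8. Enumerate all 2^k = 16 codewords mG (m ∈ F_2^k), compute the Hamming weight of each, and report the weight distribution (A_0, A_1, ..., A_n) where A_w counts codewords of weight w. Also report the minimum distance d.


Weight distribution: A_0 = 1, A_2 = 1, A_3 = 3, A_4 = 5, A_5 = 4, A_6 = 1, A_7 = 1. Minimum distance d = 2.

Enumerate all 2^4 = 16 messages m ∈ F_2^4.
For each, compute codeword c = mG in F_2^8, then tally its weight.
  m = 0000 → c = 00000000, weight = 0.
  m = 1000 → c = 00001111, weight = 4.
  m = 0100 → c = 01110011, weight = 5.
  m = 1100 → c = 01111100, weight = 5.
  m = 0010 → c = 00110101, weight = 4.
  m = 1010 → c = 00111010, weight = 4.
  m = 0110 → c = 01000110, weight = 3.
  m = 1110 → c = 01001001, weight = 3.
  m = 0001 → c = 10111101, weight = 6.
  m = 1001 → c = 10110010, weight = 4.
  m = 0101 → c = 11001110, weight = 5.
  m = 1101 → c = 11000001, weight = 3.
  m = 0011 → c = 10001000, weight = 2.
  m = 1011 → c = 10000111, weight = 4.
  m = 0111 → c = 11111011, weight = 7.
  m = 1111 → c = 11110100, weight = 5.
Tally weights:
  weight 0: 1 codewords.
  weight 2: 1 codewords.
  weight 3: 3 codewords.
  weight 4: 5 codewords.
  weight 5: 4 codewords.
  weight 6: 1 codewords.
  weight 7: 1 codewords.
Minimum distance d = smallest w > 0 with A_w > 0 = 2.
Sanity: Σ A_w = 16 = 2^4 = 16 ✓.


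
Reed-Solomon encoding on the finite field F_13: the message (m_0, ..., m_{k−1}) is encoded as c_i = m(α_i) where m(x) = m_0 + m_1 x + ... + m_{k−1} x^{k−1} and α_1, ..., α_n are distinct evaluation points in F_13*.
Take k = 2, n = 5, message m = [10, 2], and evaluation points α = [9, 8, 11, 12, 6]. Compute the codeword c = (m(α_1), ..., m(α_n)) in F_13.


c = [2, 0, 6, 8, 9]

Message polynomial: m(x) = 10 + 2·x (mod 13).
For each evaluation point α_i, compute m(α_i) mod 13:
  α_1 = 9: Horner steps 2 → 2, so m(9) = 2.
  α_2 = 8: Horner steps 2 → 0, so m(8) = 0.
  α_3 = 11: Horner steps 2 → 6, so m(11) = 6.
  α_4 = 12: Horner steps 2 → 8, so m(12) = 8.
  α_5 = 6: Horner steps 2 → 9, so m(6) = 9.
Codeword c = [2, 0, 6, 8, 9] ∈ F_13^5.


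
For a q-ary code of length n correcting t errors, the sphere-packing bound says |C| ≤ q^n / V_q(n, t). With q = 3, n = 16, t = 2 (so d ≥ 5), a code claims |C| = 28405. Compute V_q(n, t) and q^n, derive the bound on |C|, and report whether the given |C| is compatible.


V_q(n, t) = 513, q^n = 43046721, Hamming bound = 83911, |C| = 28405 ≤ bound (satisfied).

Step 1: Compute V_q(n, t) = Σ_{j=0}^2 C(n, j) (q−1)^j.
  j = 0: C(16,0)·(2)^0 = 1·1 = 1.
  j = 1: C(16,1)·(2)^1 = 16·2 = 32.
  j = 2: C(16,2)·(2)^2 = 120·4 = 480.
  V_q(n, t) = 1 + 32 + 480 = 513.
Step 2: q^n = 3^16 = 43046721.
Step 3: Hamming bound ⌊q^n / V_q(n,t)⌋ = ⌊43046721/513⌋ = 83911.
Step 4: Compare |C| = 28405 to 83911: satisfied.
The claimed |C| lies below the Hamming bound.


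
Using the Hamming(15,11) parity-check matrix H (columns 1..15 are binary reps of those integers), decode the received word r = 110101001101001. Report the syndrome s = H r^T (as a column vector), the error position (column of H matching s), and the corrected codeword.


s = (0, 0, 0, 1)^T, error position = 1, corrected codeword c = 010101001101001

Compute s = H r^T mod 2 one row at a time:
  s_1 = 0 + 1 + 1 + 0 + 1 + 0 + 0 + 1 = 4 ≡ 0 (mod 2).
  s_2 = 1 + 0 + 1 + 0 + 1 + 0 + 0 + 1 = 4 ≡ 0 (mod 2).
  s_3 = 1 + 0 + 1 + 0 + 1 + 0 + 0 + 1 = 4 ≡ 0 (mod 2).
  s_4 = 1 + 0 + 0 + 0 + 1 + 0 + 0 + 1 = 3 ≡ 1 (mod 2).
s = (0, 0, 0, 1)^T — this equals column 1 of H (binary 0001), so error is at position 1.
Correct: flip bit 1 of r = 110101001101001 to get c = 010101001101001.


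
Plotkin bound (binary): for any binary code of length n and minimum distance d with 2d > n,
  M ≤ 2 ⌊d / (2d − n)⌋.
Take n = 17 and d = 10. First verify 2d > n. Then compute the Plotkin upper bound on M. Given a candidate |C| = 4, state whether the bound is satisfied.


Plotkin bound M ≤ 6; given |C| = 4 ≤ bound (satisfied).

Check applicability: 2d = 20, n = 17.
2d − n = 3 > 0, so Plotkin applies.
Compute d/(2d−n) = 10/3 ≈ 3.3333.
⌊d/(2d−n)⌋ = 3.
Plotkin bound: M ≤ 2·3 = 6.
Given |C| = 4, check: satisfied.
This |C| is below the Plotkin bound.


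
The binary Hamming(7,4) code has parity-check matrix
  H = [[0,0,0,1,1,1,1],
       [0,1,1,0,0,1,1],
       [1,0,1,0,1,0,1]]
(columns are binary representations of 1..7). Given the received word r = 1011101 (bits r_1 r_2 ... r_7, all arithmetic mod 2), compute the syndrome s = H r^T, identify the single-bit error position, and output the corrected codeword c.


s = (1, 0, 0)^T, error position = 4, corrected codeword c = 1010101

Compute s = H r^T mod 2 one row at a time:
  s_1 = 1 + 1 + 0 + 1 = 3 ≡ 1 (mod 2).
  s_2 = 0 + 1 + 0 + 1 = 2 ≡ 0 (mod 2).
  s_3 = 1 + 1 + 1 + 1 = 4 ≡ 0 (mod 2).
s = (1, 0, 0)^T — this equals column 4 of H (binary 100), so error is at position 4.
Correct: flip bit 4 of r = 1011101 to get c = 1010101.


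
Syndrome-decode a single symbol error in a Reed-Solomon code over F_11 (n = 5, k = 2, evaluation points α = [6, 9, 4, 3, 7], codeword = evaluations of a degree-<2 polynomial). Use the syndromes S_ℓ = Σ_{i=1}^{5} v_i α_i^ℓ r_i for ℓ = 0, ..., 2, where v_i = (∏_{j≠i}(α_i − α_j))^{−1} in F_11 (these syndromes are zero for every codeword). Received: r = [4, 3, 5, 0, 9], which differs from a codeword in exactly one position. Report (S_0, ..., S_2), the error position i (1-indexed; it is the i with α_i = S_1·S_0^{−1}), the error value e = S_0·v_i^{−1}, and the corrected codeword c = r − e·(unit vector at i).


S = (7, 8, 6), error at position 2, error magnitude e = 6, c = [4, 8, 5, 0, 9].

Step 1: column multipliers v_i = (∏_{j≠i}(α_i − α_j))^{−1} mod 11.
  i = 1 (α = 6): (6−9)(6−4)(6−3)(6−7) = (−3)·2·3·(−1) = 18 ≡ 7, so v_1 = 7^{−1} = 8 (mod 11).
  i = 2 (α = 9): (9−6)(9−4)(9−3)(9−7) = 3·5·6·2 = 180 ≡ 4, so v_2 = 4^{−1} = 3 (mod 11).
  i = 3 (α = 4): (4−6)(4−9)(4−3)(4−7) = (−2)·(−5)·1·(−3) = −30 ≡ 3, so v_3 = 3^{−1} = 4 (mod 11).
  i = 4 (α = 3): (3−6)(3−9)(3−4)(3−7) = (−3)·(−6)·(−1)·(−4) = 72 ≡ 6, so v_4 = 6^{−1} = 2 (mod 11).
  i = 5 (α = 7): (7−6)(7−9)(7−4)(7−3) = 1·(−2)·3·4 = −24 ≡ 9, so v_5 = 9^{−1} = 5 (mod 11).
  v = [8, 3, 4, 2, 5].
Step 2: syndromes of r = [4, 3, 5, 0, 9] (all sums mod 11).
  S_0 = Σ v_i r_i = 8·4 + 3·3 + 4·5 + 2·0 + 5·9 = 106 ≡ 7.
  S_1 = Σ v_i α_i r_i = 8·6·4 + 3·9·3 + 4·4·5 + 2·3·0 + 5·7·9 = 668 ≡ 8.
  α_i^2 mod 11 = [3, 4, 5, 9, 5].
  S_2 = Σ v_i α_i^2 r_i = 8·3·4 + 3·4·3 + 4·5·5 + 2·9·0 + 5·5·9 = 457 ≡ 6.
  S = (7, 8, 6) ≠ 0, so r is not a codeword (an error is present).
Step 3: locate the error. For a single error e at position i, S_ℓ = v_i·e·α_i^ℓ, so α_err = S_1/S_0.
  S_0^{−1} = 7^{−1} = 8 (mod 11), so α_err = 8·8 = 64 ≡ 9 = α_2. Error position i = 2.
  Consistency check: S_2/S_1 = 6·7 = 42 ≡ 9 = α_err ✓ (single-error assumption holds).
Step 4: error magnitude e = S_0/v_2 = S_0·∏_{j≠2}(α_2 − α_j) = 7·4 = 28 ≡ 6 (mod 11).
Step 5: correct position 2: c_2 = r_2 − e = 3 − 6 ≡ 8 (mod 11). Hence c = [4, 8, 5, 0, 9].
  Check: interpolating c through the α_i gives m(x) = 7 + 5·x (degree < 2) with m(α_i) = c_i for every i, so c is indeed a codeword.


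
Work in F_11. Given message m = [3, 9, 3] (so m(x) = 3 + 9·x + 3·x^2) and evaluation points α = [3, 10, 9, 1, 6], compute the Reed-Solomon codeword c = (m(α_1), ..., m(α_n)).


c = [2, 8, 8, 4, 0]

Message polynomial: m(x) = 3 + 9·x + 3·x^2 (mod 11).
For each evaluation point α_i, compute m(α_i) mod 11:
  α_1 = 3: Horner steps 3 → 7 → 2, so m(3) = 2.
  α_2 = 10: Horner steps 3 → 6 → 8, so m(10) = 8.
  α_3 = 9: Horner steps 3 → 3 → 8, so m(9) = 8.
  α_4 = 1: Horner steps 3 → 1 → 4, so m(1) = 4.
  α_5 = 6: Horner steps 3 → 5 → 0, so m(6) = 0.
Codeword c = [2, 8, 8, 4, 0] ∈ F_11^5.


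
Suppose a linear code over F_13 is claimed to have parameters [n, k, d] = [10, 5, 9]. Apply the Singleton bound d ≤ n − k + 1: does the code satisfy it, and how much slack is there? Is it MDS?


Singleton RHS = n − k + 1 = 6, slack = -3, bound violated (no such code; not MDS).

Singleton bound: d ≤ n − k + 1.
Here n = 10, k = 5, so n − k + 1 = 6.
Given d = 9, check d ≤ 6: NO.
Slack = (n − k + 1) − d = -3.
The slack is negative: d = 9 exceeds n − k + 1 = 6 by 3, so the Singleton bound is violated and no linear [10, 5, 9]_13 code can exist. In particular it is not MDS (MDS requires d = n − k + 1 exactly).
Description: the claimed parameters are [10, 5, 9]_13; such a code would be impossible (violates the Singleton bound).


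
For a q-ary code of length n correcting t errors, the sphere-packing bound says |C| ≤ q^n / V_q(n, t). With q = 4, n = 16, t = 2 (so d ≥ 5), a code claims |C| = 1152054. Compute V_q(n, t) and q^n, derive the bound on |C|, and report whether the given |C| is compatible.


V_q(n, t) = 1129, q^n = 4294967296, Hamming bound = 3804222, |C| = 1152054 ≤ bound (satisfied).

Step 1: Compute V_q(n, t) = Σ_{j=0}^2 C(n, j) (q−1)^j.
  j = 0: C(16,0)·(3)^0 = 1·1 = 1.
  j = 1: C(16,1)·(3)^1 = 16·3 = 48.
  j = 2: C(16,2)·(3)^2 = 120·9 = 1080.
  V_q(n, t) = 1 + 48 + 1080 = 1129.
Step 2: q^n = 4^16 = 4294967296.
Step 3: Hamming bound ⌊q^n / V_q(n,t)⌋ = ⌊4294967296/1129⌋ = 3804222.
Step 4: Compare |C| = 1152054 to 3804222: satisfied.
The claimed |C| lies below the Hamming bound.


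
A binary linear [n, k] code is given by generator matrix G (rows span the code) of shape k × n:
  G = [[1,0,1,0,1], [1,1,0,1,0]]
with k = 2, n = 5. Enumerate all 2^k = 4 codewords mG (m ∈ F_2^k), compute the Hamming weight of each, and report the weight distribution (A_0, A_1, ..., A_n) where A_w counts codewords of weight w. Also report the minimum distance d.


Weight distribution: A_0 = 1, A_3 = 2, A_4 = 1. Minimum distance d = 3.

Enumerate all 2^2 = 4 messages m ∈ F_2^2.
For each, compute codeword c = mG in F_2^5, then tally its weight.
  m = 00 → c = 00000, weight = 0.
  m = 10 → c = 10101, weight = 3.
  m = 01 → c = 11010, weight = 3.
  m = 11 → c = 01111, weight = 4.
Tally weights:
  weight 0: 1 codewords.
  weight 3: 2 codewords.
  weight 4: 1 codewords.
Minimum distance d = smallest w > 0 with A_w > 0 = 3.
Sanity: Σ A_w = 4 = 2^2 = 4 ✓.


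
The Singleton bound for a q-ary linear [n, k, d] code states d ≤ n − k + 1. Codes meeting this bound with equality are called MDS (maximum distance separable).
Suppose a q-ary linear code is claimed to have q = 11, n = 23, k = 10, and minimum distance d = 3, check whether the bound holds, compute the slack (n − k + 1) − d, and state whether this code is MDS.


Singleton RHS = n − k + 1 = 14, slack = 11, bound satisfied, not MDS.

Singleton bound: d ≤ n − k + 1.
Here n = 23, k = 10, so n − k + 1 = 14.
Given d = 3, check d ≤ 14: YES.
Slack = (n − k + 1) − d = 11.
The code is NOT MDS (slack = 11 > 0).
Description: the claimed parameters are [23, 10, 3]_11; such a code would be non-MDS.


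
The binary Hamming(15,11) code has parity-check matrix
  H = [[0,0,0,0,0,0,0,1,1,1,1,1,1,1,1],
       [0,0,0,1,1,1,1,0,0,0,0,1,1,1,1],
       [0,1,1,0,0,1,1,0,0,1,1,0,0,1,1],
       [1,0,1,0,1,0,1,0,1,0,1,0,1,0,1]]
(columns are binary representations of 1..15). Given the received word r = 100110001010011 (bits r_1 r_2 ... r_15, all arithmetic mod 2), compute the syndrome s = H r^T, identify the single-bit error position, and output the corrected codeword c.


s = (0, 0, 1, 1)^T, error position = 3, corrected codeword c = 101110001010011

Compute s = H r^T mod 2 one row at a time:
  s_1 = 0 + 1 + 0 + 1 + 0 + 0 + 1 + 1 = 4 ≡ 0 (mod 2).
  s_2 = 1 + 1 + 0 + 0 + 0 + 0 + 1 + 1 = 4 ≡ 0 (mod 2).
  s_3 = 0 + 0 + 0 + 0 + 0 + 1 + 1 + 1 = 3 ≡ 1 (mod 2).
  s_4 = 1 + 0 + 1 + 0 + 1 + 1 + 0 + 1 = 5 ≡ 1 (mod 2).
s = (0, 0, 1, 1)^T — this equals column 3 of H (binary 0011), so error is at position 3.
Correct: flip bit 3 of r = 100110001010011 to get c = 101110001010011.


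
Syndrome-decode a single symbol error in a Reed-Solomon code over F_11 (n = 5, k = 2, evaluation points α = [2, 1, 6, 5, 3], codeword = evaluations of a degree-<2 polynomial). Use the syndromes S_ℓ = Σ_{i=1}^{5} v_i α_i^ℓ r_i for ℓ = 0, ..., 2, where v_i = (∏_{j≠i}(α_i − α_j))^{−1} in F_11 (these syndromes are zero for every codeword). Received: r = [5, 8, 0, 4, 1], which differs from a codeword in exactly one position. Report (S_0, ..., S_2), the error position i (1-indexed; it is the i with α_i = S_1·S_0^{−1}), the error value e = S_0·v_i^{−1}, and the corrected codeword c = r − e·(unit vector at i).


S = (3, 3, 3), error at position 2, error magnitude e = 10, c = [5, 9, 0, 4, 1].

Step 1: column multipliers v_i = (∏_{j≠i}(α_i − α_j))^{−1} mod 11.
  i = 1 (α = 2): (2−1)(2−6)(2−5)(2−3) = 1·(−4)·(−3)·(−1) = −12 ≡ 10, so v_1 = 10^{−1} = 10 (mod 11).
  i = 2 (α = 1): (1−2)(1−6)(1−5)(1−3) = (−1)·(−5)·(−4)·(−2) = 40 ≡ 7, so v_2 = 7^{−1} = 8 (mod 11).
  i = 3 (α = 6): (6−2)(6−1)(6−5)(6−3) = 4·5·1·3 = 60 ≡ 5, so v_3 = 5^{−1} = 9 (mod 11).
  i = 4 (α = 5): (5−2)(5−1)(5−6)(5−3) = 3·4·(−1)·2 = −24 ≡ 9, so v_4 = 9^{−1} = 5 (mod 11).
  i = 5 (α = 3): (3−2)(3−1)(3−6)(3−5) = 1·2·(−3)·(−2) = 12 ≡ 1, so v_5 = 1^{−1} = 1 (mod 11).
  v = [10, 8, 9, 5, 1].
Step 2: syndromes of r = [5, 8, 0, 4, 1] (all sums mod 11).
  S_0 = Σ v_i r_i = 10·5 + 8·8 + 9·0 + 5·4 + 1·1 = 135 ≡ 3.
  S_1 = Σ v_i α_i r_i = 10·2·5 + 8·1·8 + 9·6·0 + 5·5·4 + 1·3·1 = 267 ≡ 3.
  α_i^2 mod 11 = [4, 1, 3, 3, 9].
  S_2 = Σ v_i α_i^2 r_i = 10·4·5 + 8·1·8 + 9·3·0 + 5·3·4 + 1·9·1 = 333 ≡ 3.
  S = (3, 3, 3) ≠ 0, so r is not a codeword (an error is present).
Step 3: locate the error. For a single error e at position i, S_ℓ = v_i·e·α_i^ℓ, so α_err = S_1/S_0.
  S_0^{−1} = 3^{−1} = 4 (mod 11), so α_err = 3·4 = 12 ≡ 1 = α_2. Error position i = 2.
  Consistency check: S_2/S_1 = 3·4 = 12 ≡ 1 = α_err ✓ (single-error assumption holds).
Step 4: error magnitude e = S_0/v_2 = S_0·∏_{j≠2}(α_2 − α_j) = 3·7 = 21 ≡ 10 (mod 11).
Step 5: correct position 2: c_2 = r_2 − e = 8 − 10 ≡ 9 (mod 11). Hence c = [5, 9, 0, 4, 1].
  Check: interpolating c through the α_i gives m(x) = 2 + 7·x (degree < 2) with m(α_i) = c_i for every i, so c is indeed a codeword.


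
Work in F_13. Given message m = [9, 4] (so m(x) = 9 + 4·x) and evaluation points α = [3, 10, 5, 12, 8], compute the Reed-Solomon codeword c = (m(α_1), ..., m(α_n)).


c = [8, 10, 3, 5, 2]

Message polynomial: m(x) = 9 + 4·x (mod 13).
For each evaluation point α_i, compute m(α_i) mod 13:
  α_1 = 3: Horner steps 4 → 8, so m(3) = 8.
  α_2 = 10: Horner steps 4 → 10, so m(10) = 10.
  α_3 = 5: Horner steps 4 → 3, so m(5) = 3.
  α_4 = 12: Horner steps 4 → 5, so m(12) = 5.
  α_5 = 8: Horner steps 4 → 2, so m(8) = 2.
Codeword c = [8, 10, 3, 5, 2] ∈ F_13^5.


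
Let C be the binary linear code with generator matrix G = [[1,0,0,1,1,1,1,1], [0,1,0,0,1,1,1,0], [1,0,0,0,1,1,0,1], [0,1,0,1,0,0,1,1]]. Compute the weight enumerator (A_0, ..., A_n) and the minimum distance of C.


Weight distribution: A_0 = 1, A_2 = 4, A_4 = 9, A_6 = 2. Minimum distance d = 2.

Enumerate all 2^4 = 16 messages m ∈ F_2^4.
For each, compute codeword c = mG in F_2^8, then tally its weight.
  m = 0000 → c = 00000000, weight = 0.
  m = 1000 → c = 10011111, weight = 6.
  m = 0100 → c = 01001110, weight = 4.
  m = 1100 → c = 11010001, weight = 4.
  m = 0010 → c = 10001101, weight = 4.
  m = 1010 → c = 00010010, weight = 2.
  m = 0110 → c = 11000011, weight = 4.
  m = 1110 → c = 01011100, weight = 4.
  m = 0001 → c = 01010011, weight = 4.
  m = 1001 → c = 11001100, weight = 4.
  m = 0101 → c = 00011101, weight = 4.
  m = 1101 → c = 10000010, weight = 2.
  m = 0011 → c = 11011110, weight = 6.
  m = 1011 → c = 01000001, weight = 2.
  m = 0111 → c = 10010000, weight = 2.
  m = 1111 → c = 00001111, weight = 4.
Tally weights:
  weight 0: 1 codewords.
  weight 2: 4 codewords.
  weight 4: 9 codewords.
  weight 6: 2 codewords.
Minimum distance d = smallest w > 0 with A_w > 0 = 2.
Sanity: Σ A_w = 16 = 2^4 = 16 ✓.


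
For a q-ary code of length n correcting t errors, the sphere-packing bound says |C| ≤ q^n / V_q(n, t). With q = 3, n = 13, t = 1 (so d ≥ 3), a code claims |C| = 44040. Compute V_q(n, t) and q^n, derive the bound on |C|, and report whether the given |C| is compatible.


V_q(n, t) = 27, q^n = 1594323, Hamming bound = 59049, |C| = 44040 ≤ bound (satisfied).

Step 1: Compute V_q(n, t) = Σ_{j=0}^1 C(n, j) (q−1)^j.
  j = 0: C(13,0)·(2)^0 = 1·1 = 1.
  j = 1: C(13,1)·(2)^1 = 13·2 = 26.
  V_q(n, t) = 1 + 26 = 27.
Step 2: q^n = 3^13 = 1594323.
Step 3: Hamming bound ⌊q^n / V_q(n,t)⌋ = ⌊1594323/27⌋ = 59049.
Step 4: Compare |C| = 44040 to 59049: satisfied.
The claimed |C| lies below the Hamming bound.


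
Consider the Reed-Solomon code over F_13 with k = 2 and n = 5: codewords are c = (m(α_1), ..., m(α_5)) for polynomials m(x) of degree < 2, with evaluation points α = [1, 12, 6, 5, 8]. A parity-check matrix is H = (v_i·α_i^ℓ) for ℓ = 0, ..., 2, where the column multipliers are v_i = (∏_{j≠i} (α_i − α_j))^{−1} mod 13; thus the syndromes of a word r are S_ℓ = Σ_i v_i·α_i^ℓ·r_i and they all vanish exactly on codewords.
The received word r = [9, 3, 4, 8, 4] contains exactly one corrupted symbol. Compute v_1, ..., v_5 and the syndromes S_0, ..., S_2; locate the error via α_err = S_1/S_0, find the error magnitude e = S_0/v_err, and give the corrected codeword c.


S = (4, 11, 1), error at position 3, error magnitude e = 6, c = [9, 3, 11, 8, 4].

Step 1: column multipliers v_i = (∏_{j≠i}(α_i − α_j))^{−1} mod 13.
  i = 1 (α = 1): (1−12)(1−6)(1−5)(1−8) = (−11)·(−5)·(−4)·(−7) = 1540 ≡ 6, so v_1 = 6^{−1} = 11 (mod 13).
  i = 2 (α = 12): (12−1)(12−6)(12−5)(12−8) = 11·6·7·4 = 1848 ≡ 2, so v_2 = 2^{−1} = 7 (mod 13).
  i = 3 (α = 6): (6−1)(6−12)(6−5)(6−8) = 5·(−6)·1·(−2) = 60 ≡ 8, so v_3 = 8^{−1} = 5 (mod 13).
  i = 4 (α = 5): (5−1)(5−12)(5−6)(5−8) = 4·(−7)·(−1)·(−3) = −84 ≡ 7, so v_4 = 7^{−1} = 2 (mod 13).
  i = 5 (α = 8): (8−1)(8−12)(8−6)(8−5) = 7·(−4)·2·3 = −168 ≡ 1, so v_5 = 1^{−1} = 1 (mod 13).
  v = [11, 7, 5, 2, 1].
Step 2: syndromes of r = [9, 3, 4, 8, 4] (all sums mod 13).
  S_0 = Σ v_i r_i = 11·9 + 7·3 + 5·4 + 2·8 + 1·4 = 160 ≡ 4.
  S_1 = Σ v_i α_i r_i = 11·1·9 + 7·12·3 + 5·6·4 + 2·5·8 + 1·8·4 = 583 ≡ 11.
  α_i^2 mod 13 = [1, 1, 10, 12, 12].
  S_2 = Σ v_i α_i^2 r_i = 11·1·9 + 7·1·3 + 5·10·4 + 2·12·8 + 1·12·4 = 560 ≡ 1.
  S = (4, 11, 1) ≠ 0, so r is not a codeword (an error is present).
Step 3: locate the error. For a single error e at position i, S_ℓ = v_i·e·α_i^ℓ, so α_err = S_1/S_0.
  S_0^{−1} = 4^{−1} = 10 (mod 13), so α_err = 11·10 = 110 ≡ 6 = α_3. Error position i = 3.
  Consistency check: S_2/S_1 = 1·6 = 6 ≡ 6 = α_err ✓ (single-error assumption holds).
Step 4: error magnitude e = S_0/v_3 = S_0·∏_{j≠3}(α_3 − α_j) = 4·8 = 32 ≡ 6 (mod 13).
Step 5: correct position 3: c_3 = r_3 − e = 4 − 6 ≡ 11 (mod 13). Hence c = [9, 3, 11, 8, 4].
  Check: interpolating c through the α_i gives m(x) = 6 + 3·x (degree < 2) with m(α_i) = c_i for every i, so c is indeed a codeword.


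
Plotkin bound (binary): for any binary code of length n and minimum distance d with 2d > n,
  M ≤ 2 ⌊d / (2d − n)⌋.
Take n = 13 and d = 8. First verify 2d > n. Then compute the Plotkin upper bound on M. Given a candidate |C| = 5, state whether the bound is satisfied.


Plotkin bound M ≤ 4; given |C| = 5 > bound (violated).

Check applicability: 2d = 16, n = 13.
2d − n = 3 > 0, so Plotkin applies.
Compute d/(2d−n) = 8/3 ≈ 2.6667.
⌊d/(2d−n)⌋ = 2.
Plotkin bound: M ≤ 2·2 = 4.
Given |C| = 5, check: VIOLATED.
This |C| is above the Plotkin bound, so no binary code with n = 13, d = 8 and 5 codewords exists.


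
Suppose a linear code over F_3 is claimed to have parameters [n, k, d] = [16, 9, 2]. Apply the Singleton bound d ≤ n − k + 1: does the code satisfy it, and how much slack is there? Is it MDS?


Singleton RHS = n − k + 1 = 8, slack = 6, bound satisfied, not MDS.

Singleton bound: d ≤ n − k + 1.
Here n = 16, k = 9, so n − k + 1 = 8.
Given d = 2, check d ≤ 8: YES.
Slack = (n − k + 1) − d = 6.
The code is NOT MDS (slack = 6 > 0).
Description: the claimed parameters are [16, 9, 2]_3; such a code would be non-MDS.


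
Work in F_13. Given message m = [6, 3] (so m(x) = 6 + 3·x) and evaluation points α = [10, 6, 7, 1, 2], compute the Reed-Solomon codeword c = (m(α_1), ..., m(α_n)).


c = [10, 11, 1, 9, 12]

Message polynomial: m(x) = 6 + 3·x (mod 13).
For each evaluation point α_i, compute m(α_i) mod 13:
  α_1 = 10: Horner steps 3 → 10, so m(10) = 10.
  α_2 = 6: Horner steps 3 → 11, so m(6) = 11.
  α_3 = 7: Horner steps 3 → 1, so m(7) = 1.
  α_4 = 1: Horner steps 3 → 9, so m(1) = 9.
  α_5 = 2: Horner steps 3 → 12, so m(2) = 12.
Codeword c = [10, 11, 1, 9, 12] ∈ F_13^5.


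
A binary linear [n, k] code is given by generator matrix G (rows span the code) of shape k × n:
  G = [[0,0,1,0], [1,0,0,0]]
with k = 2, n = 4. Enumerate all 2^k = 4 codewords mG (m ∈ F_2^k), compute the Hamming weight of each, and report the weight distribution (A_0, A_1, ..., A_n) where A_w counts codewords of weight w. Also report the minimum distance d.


Weight distribution: A_0 = 1, A_1 = 2, A_2 = 1. Minimum distance d = 1.

Enumerate all 2^2 = 4 messages m ∈ F_2^2.
For each, compute codeword c = mG in F_2^4, then tally its weight.
  m = 00 → c = 0000, weight = 0.
  m = 10 → c = 0010, weight = 1.
  m = 01 → c = 1000, weight = 1.
  m = 11 → c = 1010, weight = 2.
Tally weights:
  weight 0: 1 codewords.
  weight 1: 2 codewords.
  weight 2: 1 codewords.
Minimum distance d = smallest w > 0 with A_w > 0 = 1.
Sanity: Σ A_w = 4 = 2^2 = 4 ✓.


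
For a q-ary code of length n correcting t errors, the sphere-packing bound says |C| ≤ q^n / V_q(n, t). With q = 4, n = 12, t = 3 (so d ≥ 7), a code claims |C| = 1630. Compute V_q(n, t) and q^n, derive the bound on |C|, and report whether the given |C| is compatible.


V_q(n, t) = 6571, q^n = 16777216, Hamming bound = 2553, |C| = 1630 ≤ bound (satisfied).

Step 1: Compute V_q(n, t) = Σ_{j=0}^3 C(n, j) (q−1)^j.
  j = 0: C(12,0)·(3)^0 = 1·1 = 1.
  j = 1: C(12,1)·(3)^1 = 12·3 = 36.
  j = 2: C(12,2)·(3)^2 = 66·9 = 594.
  j = 3: C(12,3)·(3)^3 = 220·27 = 5940.
  V_q(n, t) = 1 + 36 + 594 + 5940 = 6571.
Step 2: q^n = 4^12 = 16777216.
Step 3: Hamming bound ⌊q^n / V_q(n,t)⌋ = ⌊16777216/6571⌋ = 2553.
Step 4: Compare |C| = 1630 to 2553: satisfied.
The claimed |C| lies below the Hamming bound.


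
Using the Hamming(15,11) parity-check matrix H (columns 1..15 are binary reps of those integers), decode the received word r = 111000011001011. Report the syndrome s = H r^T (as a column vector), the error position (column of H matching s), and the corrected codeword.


s = (1, 1, 0, 0)^T, error position = 12, corrected codeword c = 111000011000011

Compute s = H r^T mod 2 one row at a time:
  s_1 = 1 + 1 + 0 + 0 + 1 + 0 + 1 + 1 = 5 ≡ 1 (mod 2).
  s_2 = 0 + 0 + 0 + 0 + 1 + 0 + 1 + 1 = 3 ≡ 1 (mod 2).
  s_3 = 1 + 1 + 0 + 0 + 0 + 0 + 1 + 1 = 4 ≡ 0 (mod 2).
  s_4 = 1 + 1 + 0 + 0 + 1 + 0 + 0 + 1 = 4 ≡ 0 (mod 2).
s = (1, 1, 0, 0)^T — this equals column 12 of H (binary 1100), so error is at position 12.
Correct: flip bit 12 of r = 111000011001011 to get c = 111000011000011.


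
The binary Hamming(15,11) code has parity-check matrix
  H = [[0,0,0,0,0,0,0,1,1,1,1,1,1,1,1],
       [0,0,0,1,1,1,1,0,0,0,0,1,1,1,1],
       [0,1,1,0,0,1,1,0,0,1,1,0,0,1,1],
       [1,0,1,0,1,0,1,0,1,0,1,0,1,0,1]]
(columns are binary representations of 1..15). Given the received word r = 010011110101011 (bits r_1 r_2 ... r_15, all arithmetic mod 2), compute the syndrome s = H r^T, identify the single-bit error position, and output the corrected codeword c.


s = (1, 0, 0, 1)^T, error position = 9, corrected codeword c = 010011111101011

Compute s = H r^T mod 2 one row at a time:
  s_1 = 1 + 0 + 1 + 0 + 1 + 0 + 1 + 1 = 5 ≡ 1 (mod 2).
  s_2 = 0 + 1 + 1 + 1 + 1 + 0 + 1 + 1 = 6 ≡ 0 (mod 2).
  s_3 = 1 + 0 + 1 + 1 + 1 + 0 + 1 + 1 = 6 ≡ 0 (mod 2).
  s_4 = 0 + 0 + 1 + 1 + 0 + 0 + 0 + 1 = 3 ≡ 1 (mod 2).
s = (1, 0, 0, 1)^T — this equals column 9 of H (binary 1001), so error is at position 9.
Correct: flip bit 9 of r = 010011110101011 to get c = 010011111101011.


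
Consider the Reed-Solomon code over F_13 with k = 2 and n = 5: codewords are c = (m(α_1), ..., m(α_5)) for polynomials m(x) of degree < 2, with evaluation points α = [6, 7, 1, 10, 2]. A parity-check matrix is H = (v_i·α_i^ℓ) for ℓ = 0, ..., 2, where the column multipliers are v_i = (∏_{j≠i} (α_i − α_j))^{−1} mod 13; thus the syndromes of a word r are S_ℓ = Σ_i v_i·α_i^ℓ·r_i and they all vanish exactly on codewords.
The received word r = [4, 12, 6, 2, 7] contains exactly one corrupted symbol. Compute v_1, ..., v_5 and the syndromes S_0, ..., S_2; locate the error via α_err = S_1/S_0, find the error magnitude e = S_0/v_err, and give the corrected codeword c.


S = (3, 5, 4), error at position 1, error magnitude e = 6, c = [11, 12, 6, 2, 7].

Step 1: column multipliers v_i = (∏_{j≠i}(α_i − α_j))^{−1} mod 13.
  i = 1 (α = 6): (6−7)(6−1)(6−10)(6−2) = (−1)·5·(−4)·4 = 80 ≡ 2, so v_1 = 2^{−1} = 7 (mod 13).
  i = 2 (α = 7): (7−6)(7−1)(7−10)(7−2) = 1·6·(−3)·5 = −90 ≡ 1, so v_2 = 1^{−1} = 1 (mod 13).
  i = 3 (α = 1): (1−6)(1−7)(1−10)(1−2) = (−5)·(−6)·(−9)·(−1) = 270 ≡ 10, so v_3 = 10^{−1} = 4 (mod 13).
  i = 4 (α = 10): (10−6)(10−7)(10−1)(10−2) = 4·3·9·8 = 864 ≡ 6, so v_4 = 6^{−1} = 11 (mod 13).
  i = 5 (α = 2): (2−6)(2−7)(2−1)(2−10) = (−4)·(−5)·1·(−8) = −160 ≡ 9, so v_5 = 9^{−1} = 3 (mod 13).
  v = [7, 1, 4, 11, 3].
Step 2: syndromes of r = [4, 12, 6, 2, 7] (all sums mod 13).
  S_0 = Σ v_i r_i = 7·4 + 1·12 + 4·6 + 11·2 + 3·7 = 107 ≡ 3.
  S_1 = Σ v_i α_i r_i = 7·6·4 + 1·7·12 + 4·1·6 + 11·10·2 + 3·2·7 = 538 ≡ 5.
  α_i^2 mod 13 = [10, 10, 1, 9, 4].
  S_2 = Σ v_i α_i^2 r_i = 7·10·4 + 1·10·12 + 4·1·6 + 11·9·2 + 3·4·7 = 706 ≡ 4.
  S = (3, 5, 4) ≠ 0, so r is not a codeword (an error is present).
Step 3: locate the error. For a single error e at position i, S_ℓ = v_i·e·α_i^ℓ, so α_err = S_1/S_0.
  S_0^{−1} = 3^{−1} = 9 (mod 13), so α_err = 5·9 = 45 ≡ 6 = α_1. Error position i = 1.
  Consistency check: S_2/S_1 = 4·8 = 32 ≡ 6 = α_err ✓ (single-error assumption holds).
Step 4: error magnitude e = S_0/v_1 = S_0·∏_{j≠1}(α_1 − α_j) = 3·2 = 6 ≡ 6 (mod 13).
Step 5: correct position 1: c_1 = r_1 − e = 4 − 6 ≡ 11 (mod 13). Hence c = [11, 12, 6, 2, 7].
  Check: interpolating c through the α_i gives m(x) = 5 + 1·x (degree < 2) with m(α_i) = c_i for every i, so c is indeed a codeword.


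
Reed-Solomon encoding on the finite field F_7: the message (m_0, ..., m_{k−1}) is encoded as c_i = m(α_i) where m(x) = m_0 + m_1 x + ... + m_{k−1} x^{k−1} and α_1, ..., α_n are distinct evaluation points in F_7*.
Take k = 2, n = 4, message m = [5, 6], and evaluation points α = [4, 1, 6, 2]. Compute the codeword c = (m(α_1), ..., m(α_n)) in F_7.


c = [1, 4, 6, 3]

Message polynomial: m(x) = 5 + 6·x (mod 7).
For each evaluation point α_i, compute m(α_i) mod 7:
  α_1 = 4: Horner steps 6 → 1, so m(4) = 1.
  α_2 = 1: Horner steps 6 → 4, so m(1) = 4.
  α_3 = 6: Horner steps 6 → 6, so m(6) = 6.
  α_4 = 2: Horner steps 6 → 3, so m(2) = 3.
Codeword c = [1, 4, 6, 3] ∈ F_7^4.


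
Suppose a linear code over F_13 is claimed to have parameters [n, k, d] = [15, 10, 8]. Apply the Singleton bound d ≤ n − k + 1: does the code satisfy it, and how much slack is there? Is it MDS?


Singleton RHS = n − k + 1 = 6, slack = -2, bound violated (no such code; not MDS).

Singleton bound: d ≤ n − k + 1.
Here n = 15, k = 10, so n − k + 1 = 6.
Given d = 8, check d ≤ 6: NO.
Slack = (n − k + 1) − d = -2.
The slack is negative: d = 8 exceeds n − k + 1 = 6 by 2, so the Singleton bound is violated and no linear [15, 10, 8]_13 code can exist. In particular it is not MDS (MDS requires d = n − k + 1 exactly).
Description: the claimed parameters are [15, 10, 8]_13; such a code would be impossible (violates the Singleton bound).


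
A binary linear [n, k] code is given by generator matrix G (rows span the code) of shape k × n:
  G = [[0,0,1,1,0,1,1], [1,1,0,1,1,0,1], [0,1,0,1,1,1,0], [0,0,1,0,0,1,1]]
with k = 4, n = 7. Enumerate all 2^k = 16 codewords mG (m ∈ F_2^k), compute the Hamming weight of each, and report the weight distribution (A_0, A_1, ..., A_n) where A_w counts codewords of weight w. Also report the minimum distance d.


Weight distribution: A_0 = 1, A_1 = 1, A_2 = 1, A_3 = 4, A_4 = 5, A_5 = 3, A_6 = 1. Minimum distance d = 1.

Enumerate all 2^4 = 16 messages m ∈ F_2^4.
For each, compute codeword c = mG in F_2^7, then tally its weight.
  m = 0000 → c = 0000000, weight = 0.
  m = 1000 → c = 0011011, weight = 4.
  m = 0100 → c = 1101101, weight = 5.
  m = 1100 → c = 1110110, weight = 5.
  m = 0010 → c = 0101110, weight = 4.
  m = 1010 → c = 0110101, weight = 4.
  m = 0110 → c = 1000011, weight = 3.
  m = 1110 → c = 1011000, weight = 3.
  m = 0001 → c = 0010011, weight = 3.
  m = 1001 → c = 0001000, weight = 1.
  m = 0101 → c = 1111110, weight = 6.
  m = 1101 → c = 1100101, weight = 4.
  m = 0011 → c = 0111101, weight = 5.
  m = 1011 → c = 0100110, weight = 3.
  m = 0111 → c = 1010000, weight = 2.
  m = 1111 → c = 1001011, weight = 4.
Tally weights:
  weight 0: 1 codewords.
  weight 1: 1 codewords.
  weight 2: 1 codewords.
  weight 3: 4 codewords.
  weight 4: 5 codewords.
  weight 5: 3 codewords.
  weight 6: 1 codewords.
Minimum distance d = smallest w > 0 with A_w > 0 = 1.
Sanity: Σ A_w = 16 = 2^4 = 16 ✓.
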